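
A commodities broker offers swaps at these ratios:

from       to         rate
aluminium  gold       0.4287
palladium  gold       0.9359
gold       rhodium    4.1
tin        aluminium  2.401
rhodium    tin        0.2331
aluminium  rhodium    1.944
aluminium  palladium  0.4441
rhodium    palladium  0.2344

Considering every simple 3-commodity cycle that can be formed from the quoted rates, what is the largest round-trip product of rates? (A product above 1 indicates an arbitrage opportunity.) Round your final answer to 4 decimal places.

rhodium→tin→aluminium→rhodium: 0.2331 × 2.401 × 1.944 = 1.08800
rhodium→palladium→gold→rhodium: 0.2344 × 0.9359 × 4.1 = 0.89944
Maximum is rhodium→tin→aluminium→rhodium at 1.0880; arbitrage exists.

1.0880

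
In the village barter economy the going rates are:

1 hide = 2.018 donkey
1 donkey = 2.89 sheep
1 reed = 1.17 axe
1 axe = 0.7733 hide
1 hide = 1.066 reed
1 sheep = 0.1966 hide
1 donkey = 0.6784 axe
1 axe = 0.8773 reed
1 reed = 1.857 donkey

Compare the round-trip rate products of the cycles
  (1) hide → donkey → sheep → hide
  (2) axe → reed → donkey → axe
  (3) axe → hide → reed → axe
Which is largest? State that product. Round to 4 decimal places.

1.1466

(1) 2.018 × 2.89 × 0.1966 = 1.14658
(2) 0.8773 × 1.857 × 0.6784 = 1.10521
(3) 0.7733 × 1.066 × 1.17 = 0.96448
Highest is cycle (1) at 1.1466 (>1, arbitrage).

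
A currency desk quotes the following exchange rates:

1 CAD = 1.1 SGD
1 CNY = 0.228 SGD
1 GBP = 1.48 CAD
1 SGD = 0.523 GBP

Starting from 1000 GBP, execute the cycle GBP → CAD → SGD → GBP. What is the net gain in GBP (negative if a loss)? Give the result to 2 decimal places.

1000 GBP × 1.48 = 1480 CAD
1480 CAD × 1.1 = 1628 SGD
1628 SGD × 0.523 = 851.444 GBP
Net change: 851.444 − 1000 = -148.556 GBP

-148.56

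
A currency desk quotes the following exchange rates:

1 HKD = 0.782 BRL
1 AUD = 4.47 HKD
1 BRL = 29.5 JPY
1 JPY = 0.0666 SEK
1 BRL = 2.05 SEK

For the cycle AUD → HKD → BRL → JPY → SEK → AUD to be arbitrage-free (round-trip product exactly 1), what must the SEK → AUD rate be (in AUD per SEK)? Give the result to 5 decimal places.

0.14561

Known legs of the cycle: 4.47 × 0.782 × 29.5 × 0.0666 = 6.867687438
For no arbitrage the full-cycle product must be 1, so the missing rate is 1 / 6.867687438 ≈ 0.1456094.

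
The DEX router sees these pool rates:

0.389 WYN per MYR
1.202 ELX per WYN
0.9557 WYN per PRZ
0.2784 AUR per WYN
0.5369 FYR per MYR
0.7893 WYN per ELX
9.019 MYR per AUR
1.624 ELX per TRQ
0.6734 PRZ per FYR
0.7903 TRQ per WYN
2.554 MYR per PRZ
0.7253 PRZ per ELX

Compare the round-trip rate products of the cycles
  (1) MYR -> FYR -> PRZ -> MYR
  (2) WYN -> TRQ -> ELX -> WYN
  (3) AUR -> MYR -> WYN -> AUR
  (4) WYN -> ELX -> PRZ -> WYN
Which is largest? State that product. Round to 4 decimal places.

1.0130

(1) 0.5369 × 0.6734 × 2.554 = 0.92339
(2) 0.7903 × 1.624 × 0.7893 = 1.01302
(3) 9.019 × 0.389 × 0.2784 = 0.97674
(4) 1.202 × 0.7253 × 0.9557 = 0.83319
Highest is cycle (2) at 1.0130 (>1, arbitrage).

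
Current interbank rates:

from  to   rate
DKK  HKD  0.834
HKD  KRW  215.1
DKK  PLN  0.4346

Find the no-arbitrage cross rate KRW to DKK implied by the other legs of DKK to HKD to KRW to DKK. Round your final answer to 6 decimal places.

0.005574

Known legs of the cycle: 0.834 × 215.1 = 179.3934
For no arbitrage the full-cycle product must be 1, so the missing rate is 1 / 179.3934 ≈ 0.00557434.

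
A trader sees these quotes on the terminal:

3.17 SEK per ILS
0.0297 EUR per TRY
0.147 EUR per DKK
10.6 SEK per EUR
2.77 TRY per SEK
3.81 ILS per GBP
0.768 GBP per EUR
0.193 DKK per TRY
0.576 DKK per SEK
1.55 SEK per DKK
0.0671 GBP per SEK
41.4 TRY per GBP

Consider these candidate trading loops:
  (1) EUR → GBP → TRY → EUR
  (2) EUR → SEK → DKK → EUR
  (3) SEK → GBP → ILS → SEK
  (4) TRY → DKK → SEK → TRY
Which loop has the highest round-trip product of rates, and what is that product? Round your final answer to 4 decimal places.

(1) 0.768 × 41.4 × 0.0297 = 0.94432
(2) 10.6 × 0.576 × 0.147 = 0.89752
(3) 0.0671 × 3.81 × 3.17 = 0.81041
(4) 0.193 × 1.55 × 2.77 = 0.82865
Highest is cycle (1) at 0.9443 (≤1, no arbitrage).

0.9443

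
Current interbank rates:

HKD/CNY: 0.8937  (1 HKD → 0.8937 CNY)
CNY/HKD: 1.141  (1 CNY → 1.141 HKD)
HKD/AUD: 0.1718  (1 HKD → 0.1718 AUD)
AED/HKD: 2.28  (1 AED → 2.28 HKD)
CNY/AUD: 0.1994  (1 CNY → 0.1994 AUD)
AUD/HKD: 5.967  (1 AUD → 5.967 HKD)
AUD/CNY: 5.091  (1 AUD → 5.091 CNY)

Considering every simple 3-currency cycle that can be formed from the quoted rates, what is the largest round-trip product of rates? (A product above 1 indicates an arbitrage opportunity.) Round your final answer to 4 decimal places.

CNY→AUD→HKD→CNY: 0.1994 × 5.967 × 0.8937 = 1.06334
CNY→HKD→AUD→CNY: 1.141 × 0.1718 × 5.091 = 0.99796
Maximum is CNY→AUD→HKD→CNY at 1.0633; arbitrage exists.

1.0633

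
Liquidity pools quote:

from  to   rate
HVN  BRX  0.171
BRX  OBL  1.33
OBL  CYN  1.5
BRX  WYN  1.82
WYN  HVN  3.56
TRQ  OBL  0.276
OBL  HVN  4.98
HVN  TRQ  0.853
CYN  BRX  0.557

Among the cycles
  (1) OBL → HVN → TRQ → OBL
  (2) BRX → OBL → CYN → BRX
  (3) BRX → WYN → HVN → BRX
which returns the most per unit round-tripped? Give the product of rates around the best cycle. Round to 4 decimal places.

1.1724

(1) 4.98 × 0.853 × 0.276 = 1.17243
(2) 1.33 × 1.5 × 0.557 = 1.11122
(3) 1.82 × 3.56 × 0.171 = 1.10794
Highest is cycle (1) at 1.1724 (>1, arbitrage).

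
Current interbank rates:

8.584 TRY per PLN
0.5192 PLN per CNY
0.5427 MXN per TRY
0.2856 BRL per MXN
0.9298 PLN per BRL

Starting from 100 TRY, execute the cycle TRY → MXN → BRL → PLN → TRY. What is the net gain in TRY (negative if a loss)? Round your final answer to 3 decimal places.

23.708

100 TRY × 0.5427 = 54.27 MXN
54.27 MXN × 0.2856 = 15.499512 BRL
15.499512 BRL × 0.9298 = 14.4114462576 PLN
14.4114462576 PLN × 8.584 = 123.7078546752384 TRY
Net change: 123.7078546752384 − 100 = 23.7078546752384 TRY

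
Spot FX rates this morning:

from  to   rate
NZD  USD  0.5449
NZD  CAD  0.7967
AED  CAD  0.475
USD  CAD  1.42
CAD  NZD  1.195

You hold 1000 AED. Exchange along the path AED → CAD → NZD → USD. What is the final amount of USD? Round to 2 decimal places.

309.30

1000 AED × 0.475 = 475 CAD
475 CAD × 1.195 = 567.625 NZD
567.625 NZD × 0.5449 = 309.2988625 USD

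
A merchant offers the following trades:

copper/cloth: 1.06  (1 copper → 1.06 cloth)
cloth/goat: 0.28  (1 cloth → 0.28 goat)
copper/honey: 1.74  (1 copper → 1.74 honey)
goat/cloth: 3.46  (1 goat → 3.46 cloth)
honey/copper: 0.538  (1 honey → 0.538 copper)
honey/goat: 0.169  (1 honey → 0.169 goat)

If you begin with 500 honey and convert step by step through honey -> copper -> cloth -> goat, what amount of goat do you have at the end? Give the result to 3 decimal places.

79.839

500 honey × 0.538 = 269 copper
269 copper × 1.06 = 285.14 cloth
285.14 cloth × 0.28 = 79.8392 goat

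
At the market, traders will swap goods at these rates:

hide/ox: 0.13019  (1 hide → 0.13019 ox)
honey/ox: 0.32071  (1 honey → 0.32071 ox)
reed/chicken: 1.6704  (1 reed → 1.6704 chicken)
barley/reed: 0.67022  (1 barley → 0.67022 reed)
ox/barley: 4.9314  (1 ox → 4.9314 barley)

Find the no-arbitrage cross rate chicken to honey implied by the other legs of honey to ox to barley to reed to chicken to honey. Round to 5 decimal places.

Known legs of the cycle: 0.32071 × 4.9314 × 0.67022 × 1.6704 = 1.770600560654345472
For no arbitrage the full-cycle product must be 1, so the missing rate is 1 / 1.770600560654345472 ≈ 0.5647801.

0.56478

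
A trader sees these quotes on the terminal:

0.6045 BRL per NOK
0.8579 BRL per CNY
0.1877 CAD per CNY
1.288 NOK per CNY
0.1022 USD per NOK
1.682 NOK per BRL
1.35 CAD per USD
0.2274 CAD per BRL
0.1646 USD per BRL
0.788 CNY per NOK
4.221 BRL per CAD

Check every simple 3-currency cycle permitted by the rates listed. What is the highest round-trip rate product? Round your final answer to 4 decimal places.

CNY→BRL→NOK→CNY: 0.8579 × 1.682 × 0.788 = 1.13707
USD→CAD→BRL→USD: 1.35 × 4.221 × 0.1646 = 0.93795
Maximum is CNY→BRL→NOK→CNY at 1.1371; arbitrage exists.

1.1371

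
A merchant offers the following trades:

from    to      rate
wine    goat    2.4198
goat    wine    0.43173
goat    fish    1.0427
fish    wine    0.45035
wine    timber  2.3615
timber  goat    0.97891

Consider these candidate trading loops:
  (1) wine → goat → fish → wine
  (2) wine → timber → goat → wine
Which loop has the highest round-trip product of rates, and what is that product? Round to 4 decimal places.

1.1363

(1) 2.4198 × 1.0427 × 0.45035 = 1.13629
(2) 2.3615 × 0.97891 × 0.43173 = 0.99803
Highest is cycle (1) at 1.1363 (>1, arbitrage).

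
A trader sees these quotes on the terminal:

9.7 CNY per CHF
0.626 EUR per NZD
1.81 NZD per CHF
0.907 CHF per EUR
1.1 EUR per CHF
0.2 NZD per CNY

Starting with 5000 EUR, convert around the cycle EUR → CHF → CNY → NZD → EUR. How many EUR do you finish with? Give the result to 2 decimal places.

5000 EUR × 0.907 = 4535 CHF
4535 CHF × 9.7 = 43989.5 CNY
43989.5 CNY × 0.2 = 8797.9 NZD
8797.9 NZD × 0.626 = 5507.4854 EUR

5507.49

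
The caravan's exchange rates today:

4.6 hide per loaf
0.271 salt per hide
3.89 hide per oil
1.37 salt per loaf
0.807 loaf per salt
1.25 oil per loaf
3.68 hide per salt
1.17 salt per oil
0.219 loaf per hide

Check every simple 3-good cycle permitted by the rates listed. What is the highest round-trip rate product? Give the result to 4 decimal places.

oil→salt→loaf→oil: 1.17 × 0.807 × 1.25 = 1.18024
loaf→salt→hide→loaf: 1.37 × 3.68 × 0.219 = 1.10411
oil→hide→loaf→oil: 3.89 × 0.219 × 1.25 = 1.06489
loaf→hide→salt→loaf: 4.6 × 0.271 × 0.807 = 1.00601
Maximum is oil→salt→loaf→oil at 1.1802; arbitrage exists.

1.1802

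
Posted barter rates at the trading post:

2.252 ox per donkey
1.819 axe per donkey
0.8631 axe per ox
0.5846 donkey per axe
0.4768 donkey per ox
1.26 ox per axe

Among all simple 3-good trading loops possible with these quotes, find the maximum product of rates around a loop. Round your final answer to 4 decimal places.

1.1363

ox→axe→donkey→ox: 0.8631 × 0.5846 × 2.252 = 1.13629
ox→donkey→axe→ox: 0.4768 × 1.819 × 1.26 = 1.09280
Maximum is ox→axe→donkey→ox at 1.1363; arbitrage exists.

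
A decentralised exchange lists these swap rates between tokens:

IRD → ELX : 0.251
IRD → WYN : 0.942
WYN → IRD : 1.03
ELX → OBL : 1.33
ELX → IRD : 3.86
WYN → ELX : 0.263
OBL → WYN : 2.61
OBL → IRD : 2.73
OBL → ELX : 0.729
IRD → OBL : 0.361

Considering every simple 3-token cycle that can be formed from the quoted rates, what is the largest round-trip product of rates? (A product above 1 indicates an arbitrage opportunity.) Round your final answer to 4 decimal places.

1.0158

OBL→ELX→IRD→OBL: 0.729 × 3.86 × 0.361 = 1.01583
WYN→IRD→OBL→WYN: 1.03 × 0.361 × 2.61 = 0.97048
WYN→ELX→IRD→WYN: 0.263 × 3.86 × 0.942 = 0.95630
WYN→ELX→OBL→WYN: 0.263 × 1.33 × 2.61 = 0.91295
OBL→IRD→ELX→OBL: 2.73 × 0.251 × 1.33 = 0.91136
Maximum is OBL→ELX→IRD→OBL at 1.0158; arbitrage exists.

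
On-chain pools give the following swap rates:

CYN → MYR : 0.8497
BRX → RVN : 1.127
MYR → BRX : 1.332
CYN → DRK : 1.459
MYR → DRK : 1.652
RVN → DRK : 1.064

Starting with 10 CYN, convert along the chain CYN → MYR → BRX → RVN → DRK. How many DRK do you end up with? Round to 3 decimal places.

10 CYN × 0.8497 = 8.497 MYR
8.497 MYR × 1.332 = 11.318004 BRX
11.318004 BRX × 1.127 = 12.755390508 RVN
12.755390508 RVN × 1.064 = 13.571735500512 DRK

13.572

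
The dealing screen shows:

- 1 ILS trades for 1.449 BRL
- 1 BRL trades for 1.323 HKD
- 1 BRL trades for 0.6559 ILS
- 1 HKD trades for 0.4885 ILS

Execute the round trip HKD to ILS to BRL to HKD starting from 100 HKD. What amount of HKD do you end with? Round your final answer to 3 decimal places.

100 HKD × 0.4885 = 48.85 ILS
48.85 ILS × 1.449 = 70.78365 BRL
70.78365 BRL × 1.323 = 93.64676895 HKD

93.647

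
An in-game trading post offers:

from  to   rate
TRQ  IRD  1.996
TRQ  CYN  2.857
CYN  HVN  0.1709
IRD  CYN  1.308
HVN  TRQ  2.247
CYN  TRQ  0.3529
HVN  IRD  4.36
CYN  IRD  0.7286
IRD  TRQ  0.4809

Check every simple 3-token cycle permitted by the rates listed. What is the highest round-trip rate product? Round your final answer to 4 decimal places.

1.0971

TRQ→CYN→HVN→TRQ: 2.857 × 0.1709 × 2.247 = 1.09712
IRD→TRQ→CYN→IRD: 0.4809 × 2.857 × 0.7286 = 1.00105
IRD→CYN→HVN→IRD: 1.308 × 0.1709 × 4.36 = 0.97462
IRD→CYN→TRQ→IRD: 1.308 × 0.3529 × 1.996 = 0.92134
Maximum is TRQ→CYN→HVN→TRQ at 1.0971; arbitrage exists.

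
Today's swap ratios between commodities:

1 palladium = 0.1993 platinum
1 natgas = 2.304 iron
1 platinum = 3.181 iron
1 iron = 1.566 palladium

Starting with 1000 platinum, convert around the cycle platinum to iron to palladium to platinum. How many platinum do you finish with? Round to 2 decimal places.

1000 platinum × 3.181 = 3181 iron
3181 iron × 1.566 = 4981.446 palladium
4981.446 palladium × 0.1993 = 992.8021878 platinum

992.80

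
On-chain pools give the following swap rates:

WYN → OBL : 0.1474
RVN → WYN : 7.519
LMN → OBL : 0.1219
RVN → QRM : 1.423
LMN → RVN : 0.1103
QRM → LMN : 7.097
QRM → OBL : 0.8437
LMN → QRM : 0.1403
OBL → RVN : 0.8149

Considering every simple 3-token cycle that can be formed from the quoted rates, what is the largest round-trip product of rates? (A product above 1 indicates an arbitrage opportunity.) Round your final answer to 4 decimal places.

LMN→RVN→QRM→LMN: 0.1103 × 1.423 × 7.097 = 1.11392
QRM→OBL→RVN→QRM: 0.8437 × 0.8149 × 1.423 = 0.97836
WYN→OBL→RVN→WYN: 0.1474 × 0.8149 × 7.519 = 0.90315
Maximum is LMN→RVN→QRM→LMN at 1.1139; arbitrage exists.

1.1139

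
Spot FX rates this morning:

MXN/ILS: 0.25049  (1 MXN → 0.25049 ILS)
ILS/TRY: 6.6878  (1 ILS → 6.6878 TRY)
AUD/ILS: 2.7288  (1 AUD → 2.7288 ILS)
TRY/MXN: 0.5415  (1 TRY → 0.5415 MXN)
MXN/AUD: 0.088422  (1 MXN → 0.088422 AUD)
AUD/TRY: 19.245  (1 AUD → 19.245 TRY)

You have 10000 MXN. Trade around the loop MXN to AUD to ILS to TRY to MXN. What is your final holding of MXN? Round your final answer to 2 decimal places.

10000 MXN × 0.088422 = 884.22 AUD
884.22 AUD × 2.7288 = 2412.859536 ILS
2412.859536 ILS × 6.6878 = 16136.7220048608 TRY
16136.7220048608 TRY × 0.5415 = 8738.0349656321232 MXN

8738.03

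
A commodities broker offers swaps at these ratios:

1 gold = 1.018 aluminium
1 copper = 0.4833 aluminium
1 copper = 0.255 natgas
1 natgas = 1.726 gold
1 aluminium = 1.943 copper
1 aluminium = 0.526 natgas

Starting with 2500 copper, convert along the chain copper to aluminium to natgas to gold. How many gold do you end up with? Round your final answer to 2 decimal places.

1096.94

2500 copper × 0.4833 = 1208.25 aluminium
1208.25 aluminium × 0.526 = 635.5395 natgas
635.5395 natgas × 1.726 = 1096.941177 gold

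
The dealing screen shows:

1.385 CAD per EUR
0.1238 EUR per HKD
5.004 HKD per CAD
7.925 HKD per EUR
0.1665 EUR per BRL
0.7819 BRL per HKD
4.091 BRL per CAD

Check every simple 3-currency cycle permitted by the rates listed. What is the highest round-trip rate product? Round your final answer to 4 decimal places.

HKD→BRL→EUR→HKD: 0.7819 × 0.1665 × 7.925 = 1.03173
CAD→BRL→EUR→CAD: 4.091 × 0.1665 × 1.385 = 0.94339
HKD→EUR→CAD→HKD: 0.1238 × 1.385 × 5.004 = 0.85800
Maximum is HKD→BRL→EUR→HKD at 1.0317; arbitrage exists.

1.0317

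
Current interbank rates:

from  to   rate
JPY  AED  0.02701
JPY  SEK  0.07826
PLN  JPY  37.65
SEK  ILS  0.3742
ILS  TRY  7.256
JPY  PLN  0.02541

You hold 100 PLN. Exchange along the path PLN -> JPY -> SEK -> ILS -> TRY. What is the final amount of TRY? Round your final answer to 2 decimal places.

800.03

100 PLN × 37.65 = 3765 JPY
3765 JPY × 0.07826 = 294.6489 SEK
294.6489 SEK × 0.3742 = 110.25761838 ILS
110.25761838 ILS × 7.256 = 800.02927896528 TRY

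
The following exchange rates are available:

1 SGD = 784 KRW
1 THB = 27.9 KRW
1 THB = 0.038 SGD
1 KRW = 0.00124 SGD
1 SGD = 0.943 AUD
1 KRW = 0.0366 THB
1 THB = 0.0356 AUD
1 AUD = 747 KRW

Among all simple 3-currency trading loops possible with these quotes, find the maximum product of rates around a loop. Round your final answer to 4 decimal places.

1.0904

KRW→THB→SGD→KRW: 0.0366 × 0.038 × 784 = 1.09039
KRW→THB→AUD→KRW: 0.0366 × 0.0356 × 747 = 0.97331
KRW→SGD→AUD→KRW: 0.00124 × 0.943 × 747 = 0.87348
Maximum is KRW→THB→SGD→KRW at 1.0904; arbitrage exists.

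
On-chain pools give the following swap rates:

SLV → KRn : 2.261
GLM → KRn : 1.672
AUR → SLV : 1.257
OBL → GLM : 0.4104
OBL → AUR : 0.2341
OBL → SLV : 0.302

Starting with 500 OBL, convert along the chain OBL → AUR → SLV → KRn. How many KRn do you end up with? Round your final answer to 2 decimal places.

332.67

500 OBL × 0.2341 = 117.05 AUR
117.05 AUR × 1.257 = 147.13185 SLV
147.13185 SLV × 2.261 = 332.66511285 KRn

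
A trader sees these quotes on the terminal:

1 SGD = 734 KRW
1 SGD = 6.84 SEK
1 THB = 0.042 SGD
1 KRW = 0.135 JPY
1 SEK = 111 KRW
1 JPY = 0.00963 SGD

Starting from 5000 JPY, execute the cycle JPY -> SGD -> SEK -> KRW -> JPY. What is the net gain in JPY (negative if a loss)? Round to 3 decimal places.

5000 JPY × 0.00963 = 48.15 SGD
48.15 SGD × 6.84 = 329.346 SEK
329.346 SEK × 111 = 36557.406 KRW
36557.406 KRW × 0.135 = 4935.24981 JPY
Net change: 4935.24981 − 5000 = -64.75019 JPY

-64.750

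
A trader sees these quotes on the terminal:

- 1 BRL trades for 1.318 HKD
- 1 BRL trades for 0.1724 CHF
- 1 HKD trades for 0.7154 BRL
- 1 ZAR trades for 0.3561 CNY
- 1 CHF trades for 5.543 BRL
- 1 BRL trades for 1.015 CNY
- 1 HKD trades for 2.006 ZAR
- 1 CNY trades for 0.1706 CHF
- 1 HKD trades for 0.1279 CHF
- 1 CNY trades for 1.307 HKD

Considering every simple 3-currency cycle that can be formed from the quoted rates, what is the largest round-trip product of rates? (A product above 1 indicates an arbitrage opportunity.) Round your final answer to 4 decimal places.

0.9598

BRL→CNY→CHF→BRL: 1.015 × 0.1706 × 5.543 = 0.95982
BRL→CNY→HKD→BRL: 1.015 × 1.307 × 0.7154 = 0.94905
BRL→HKD→CHF→BRL: 1.318 × 0.1279 × 5.543 = 0.93440
ZAR→CNY→HKD→ZAR: 0.3561 × 1.307 × 2.006 = 0.93364
Maximum is BRL→CNY→CHF→BRL at 0.9598; no arbitrage — every cycle loses value.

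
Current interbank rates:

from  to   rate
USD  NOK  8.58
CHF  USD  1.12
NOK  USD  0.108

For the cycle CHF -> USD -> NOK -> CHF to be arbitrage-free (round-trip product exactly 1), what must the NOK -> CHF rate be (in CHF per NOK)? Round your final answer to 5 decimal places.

Known legs of the cycle: 1.12 × 8.58 = 9.6096
For no arbitrage the full-cycle product must be 1, so the missing rate is 1 / 9.6096 ≈ 0.1040626.

0.10406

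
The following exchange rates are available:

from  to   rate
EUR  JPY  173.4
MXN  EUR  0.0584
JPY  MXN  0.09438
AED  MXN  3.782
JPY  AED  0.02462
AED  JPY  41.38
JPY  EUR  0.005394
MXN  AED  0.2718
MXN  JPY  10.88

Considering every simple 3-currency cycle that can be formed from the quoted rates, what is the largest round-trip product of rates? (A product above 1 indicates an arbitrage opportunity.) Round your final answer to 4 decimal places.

1.0615

MXN→AED→JPY→MXN: 0.2718 × 41.38 × 0.09438 = 1.06150
MXN→JPY→AED→MXN: 10.88 × 0.02462 × 3.782 = 1.01307
MXN→EUR→JPY→MXN: 0.0584 × 173.4 × 0.09438 = 0.95574
Maximum is MXN→AED→JPY→MXN at 1.0615; arbitrage exists.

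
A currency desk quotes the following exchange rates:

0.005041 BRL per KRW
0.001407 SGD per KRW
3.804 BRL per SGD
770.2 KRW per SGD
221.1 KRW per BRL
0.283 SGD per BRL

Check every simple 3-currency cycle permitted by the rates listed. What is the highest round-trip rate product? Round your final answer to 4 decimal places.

1.1834

SGD→BRL→KRW→SGD: 3.804 × 221.1 × 0.001407 = 1.18338
SGD→KRW→BRL→SGD: 770.2 × 0.005041 × 0.283 = 1.09877
Maximum is SGD→BRL→KRW→SGD at 1.1834; arbitrage exists.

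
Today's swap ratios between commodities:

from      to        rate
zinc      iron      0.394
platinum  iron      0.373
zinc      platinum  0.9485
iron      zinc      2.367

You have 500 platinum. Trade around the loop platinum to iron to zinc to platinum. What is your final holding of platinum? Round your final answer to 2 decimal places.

418.71

500 platinum × 0.373 = 186.5 iron
186.5 iron × 2.367 = 441.4455 zinc
441.4455 zinc × 0.9485 = 418.71105675 platinum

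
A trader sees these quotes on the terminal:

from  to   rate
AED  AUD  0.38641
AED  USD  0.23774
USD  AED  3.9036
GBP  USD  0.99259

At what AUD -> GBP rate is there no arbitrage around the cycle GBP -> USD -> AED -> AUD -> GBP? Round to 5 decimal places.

Known legs of the cycle: 0.99259 × 3.9036 × 0.38641 = 1.49721290553684
For no arbitrage the full-cycle product must be 1, so the missing rate is 1 / 1.49721290553684 ≈ 0.6679077.

0.66791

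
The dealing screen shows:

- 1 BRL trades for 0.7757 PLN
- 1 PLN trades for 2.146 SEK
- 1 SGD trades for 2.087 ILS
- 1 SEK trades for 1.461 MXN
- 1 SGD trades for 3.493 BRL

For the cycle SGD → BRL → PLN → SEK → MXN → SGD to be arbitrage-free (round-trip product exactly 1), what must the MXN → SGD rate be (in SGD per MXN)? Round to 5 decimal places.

0.11771

Known legs of the cycle: 3.493 × 0.7757 × 2.146 × 1.461 = 8.4951746266506
For no arbitrage the full-cycle product must be 1, so the missing rate is 1 / 8.4951746266506 ≈ 0.1177139.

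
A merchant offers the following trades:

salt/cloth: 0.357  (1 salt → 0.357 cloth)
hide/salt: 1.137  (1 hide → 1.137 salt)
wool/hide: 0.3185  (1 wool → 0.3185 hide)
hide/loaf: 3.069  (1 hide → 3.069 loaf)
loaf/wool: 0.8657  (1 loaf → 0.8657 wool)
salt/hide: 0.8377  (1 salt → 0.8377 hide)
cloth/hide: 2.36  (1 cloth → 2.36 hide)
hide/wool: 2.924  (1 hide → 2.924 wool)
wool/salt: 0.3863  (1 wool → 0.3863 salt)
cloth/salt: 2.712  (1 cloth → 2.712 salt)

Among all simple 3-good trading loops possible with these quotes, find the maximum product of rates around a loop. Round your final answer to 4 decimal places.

cloth→hide→salt→cloth: 2.36 × 1.137 × 0.357 = 0.95795
hide→wool→salt→hide: 2.924 × 0.3863 × 0.8377 = 0.94622
loaf→wool→hide→loaf: 0.8657 × 0.3185 × 3.069 = 0.84620
Maximum is cloth→hide→salt→cloth at 0.9579; no arbitrage — every cycle loses value.

0.9579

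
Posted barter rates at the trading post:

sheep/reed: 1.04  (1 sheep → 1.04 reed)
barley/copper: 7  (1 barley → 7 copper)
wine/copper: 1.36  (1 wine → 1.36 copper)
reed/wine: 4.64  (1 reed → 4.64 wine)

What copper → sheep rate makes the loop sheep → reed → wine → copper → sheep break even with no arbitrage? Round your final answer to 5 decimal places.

0.15237

Known legs of the cycle: 1.04 × 4.64 × 1.36 = 6.562816
For no arbitrage the full-cycle product must be 1, so the missing rate is 1 / 6.562816 ≈ 0.1523736.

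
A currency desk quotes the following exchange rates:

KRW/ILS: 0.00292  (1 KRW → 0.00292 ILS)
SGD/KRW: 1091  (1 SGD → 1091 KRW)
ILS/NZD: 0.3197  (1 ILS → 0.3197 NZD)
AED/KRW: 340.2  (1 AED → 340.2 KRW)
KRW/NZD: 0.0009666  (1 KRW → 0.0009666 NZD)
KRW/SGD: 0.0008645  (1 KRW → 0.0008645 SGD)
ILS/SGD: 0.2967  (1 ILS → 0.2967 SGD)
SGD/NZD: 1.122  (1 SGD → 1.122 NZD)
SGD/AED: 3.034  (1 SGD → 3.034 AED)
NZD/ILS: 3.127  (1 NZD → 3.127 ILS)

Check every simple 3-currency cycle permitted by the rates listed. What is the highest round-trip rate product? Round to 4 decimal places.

NZD→ILS→SGD→NZD: 3.127 × 0.2967 × 1.122 = 1.04097
KRW→ILS→SGD→KRW: 0.00292 × 0.2967 × 1091 = 0.94520
AED→KRW→SGD→AED: 340.2 × 0.0008645 × 3.034 = 0.89231
Maximum is NZD→ILS→SGD→NZD at 1.0410; arbitrage exists.

1.0410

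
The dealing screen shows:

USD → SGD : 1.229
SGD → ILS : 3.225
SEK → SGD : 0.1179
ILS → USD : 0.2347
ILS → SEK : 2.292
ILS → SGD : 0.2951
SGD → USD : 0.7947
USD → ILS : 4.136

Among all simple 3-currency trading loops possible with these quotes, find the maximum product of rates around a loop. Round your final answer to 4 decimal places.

USD→ILS→SGD→USD: 4.136 × 0.2951 × 0.7947 = 0.96996
USD→SGD→ILS→USD: 1.229 × 3.225 × 0.2347 = 0.93024
ILS→SEK→SGD→ILS: 2.292 × 0.1179 × 3.225 = 0.87148
Maximum is USD→ILS→SGD→USD at 0.9700; no arbitrage — every cycle loses value.

0.9700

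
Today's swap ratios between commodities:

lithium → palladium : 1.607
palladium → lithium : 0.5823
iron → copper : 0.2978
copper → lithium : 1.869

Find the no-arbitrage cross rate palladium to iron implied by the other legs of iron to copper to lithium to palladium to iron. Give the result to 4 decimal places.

1.1180

Known legs of the cycle: 0.2978 × 1.869 × 1.607 = 0.8944372374
For no arbitrage the full-cycle product must be 1, so the missing rate is 1 / 0.8944372374 ≈ 1.118021.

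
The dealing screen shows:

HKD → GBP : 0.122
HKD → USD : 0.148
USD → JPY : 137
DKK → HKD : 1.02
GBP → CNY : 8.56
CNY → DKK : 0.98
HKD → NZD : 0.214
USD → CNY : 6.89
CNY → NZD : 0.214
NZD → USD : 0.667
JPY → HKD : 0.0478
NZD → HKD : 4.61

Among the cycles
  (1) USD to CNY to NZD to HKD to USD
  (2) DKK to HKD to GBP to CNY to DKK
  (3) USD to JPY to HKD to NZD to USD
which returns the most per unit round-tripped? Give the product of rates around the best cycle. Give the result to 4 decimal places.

1.0439

(1) 6.89 × 0.214 × 4.61 × 0.148 = 1.00599
(2) 1.02 × 0.122 × 8.56 × 0.98 = 1.04390
(3) 137 × 0.0478 × 0.214 × 0.667 = 0.93473
Highest is cycle (2) at 1.0439 (>1, arbitrage).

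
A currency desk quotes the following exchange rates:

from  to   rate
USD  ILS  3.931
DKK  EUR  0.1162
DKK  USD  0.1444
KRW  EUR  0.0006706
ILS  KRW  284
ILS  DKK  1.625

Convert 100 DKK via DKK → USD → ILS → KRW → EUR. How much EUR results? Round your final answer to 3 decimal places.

100 DKK × 0.1444 = 14.44 USD
14.44 USD × 3.931 = 56.76364 ILS
56.76364 ILS × 284 = 16120.87376 KRW
16120.87376 KRW × 0.0006706 = 10.810657943456 EUR

10.811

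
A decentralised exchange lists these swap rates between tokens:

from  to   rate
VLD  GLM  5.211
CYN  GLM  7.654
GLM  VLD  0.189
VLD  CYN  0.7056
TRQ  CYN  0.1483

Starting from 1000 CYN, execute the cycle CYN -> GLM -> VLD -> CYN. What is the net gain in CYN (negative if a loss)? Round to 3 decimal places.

1000 CYN × 7.654 = 7654 GLM
7654 GLM × 0.189 = 1446.606 VLD
1446.606 VLD × 0.7056 = 1020.7251936 CYN
Net change: 1020.7251936 − 1000 = 20.7251936 CYN

20.725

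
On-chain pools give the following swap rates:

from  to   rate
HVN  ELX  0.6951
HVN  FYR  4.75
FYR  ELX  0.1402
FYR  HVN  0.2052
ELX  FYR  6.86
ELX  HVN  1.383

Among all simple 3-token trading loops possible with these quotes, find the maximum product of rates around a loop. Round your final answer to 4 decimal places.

0.9785

HVN→ELX→FYR→HVN: 0.6951 × 6.86 × 0.2052 = 0.97847
HVN→FYR→ELX→HVN: 4.75 × 0.1402 × 1.383 = 0.92101
Maximum is HVN→ELX→FYR→HVN at 0.9785; no arbitrage — every cycle loses value.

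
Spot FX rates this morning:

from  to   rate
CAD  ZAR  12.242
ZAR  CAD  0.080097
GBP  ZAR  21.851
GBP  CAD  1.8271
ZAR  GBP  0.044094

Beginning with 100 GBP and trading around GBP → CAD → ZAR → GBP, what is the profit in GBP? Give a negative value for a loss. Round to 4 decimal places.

100 GBP × 1.8271 = 182.71 CAD
182.71 CAD × 12.242 = 2236.73582 ZAR
2236.73582 ZAR × 0.044094 = 98.62662924708 GBP
Net change: 98.62662924708 − 100 = -1.37337075292 GBP

-1.3734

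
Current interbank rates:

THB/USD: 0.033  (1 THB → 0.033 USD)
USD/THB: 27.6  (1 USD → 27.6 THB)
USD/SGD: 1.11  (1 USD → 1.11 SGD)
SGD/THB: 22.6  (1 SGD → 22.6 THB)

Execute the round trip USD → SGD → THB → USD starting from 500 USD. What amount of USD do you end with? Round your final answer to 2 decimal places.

413.92

500 USD × 1.11 = 555 SGD
555 SGD × 22.6 = 12543 THB
12543 THB × 0.033 = 413.919 USD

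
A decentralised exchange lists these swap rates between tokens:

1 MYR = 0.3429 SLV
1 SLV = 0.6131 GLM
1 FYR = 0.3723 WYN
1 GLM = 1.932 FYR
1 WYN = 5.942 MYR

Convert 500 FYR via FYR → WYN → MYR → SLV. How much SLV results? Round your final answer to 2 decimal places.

500 FYR × 0.3723 = 186.15 WYN
186.15 WYN × 5.942 = 1106.1033 MYR
1106.1033 MYR × 0.3429 = 379.28282157 SLV

379.28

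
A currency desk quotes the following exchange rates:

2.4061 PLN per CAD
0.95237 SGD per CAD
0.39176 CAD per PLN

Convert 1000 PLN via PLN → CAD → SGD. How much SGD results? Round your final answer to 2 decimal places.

373.10

1000 PLN × 0.39176 = 391.76 CAD
391.76 CAD × 0.95237 = 373.1004712 SGD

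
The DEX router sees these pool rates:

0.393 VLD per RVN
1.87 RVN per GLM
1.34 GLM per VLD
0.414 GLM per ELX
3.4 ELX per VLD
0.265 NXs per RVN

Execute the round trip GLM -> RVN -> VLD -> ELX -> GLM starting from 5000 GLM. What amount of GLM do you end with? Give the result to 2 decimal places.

5172.30

5000 GLM × 1.87 = 9350 RVN
9350 RVN × 0.393 = 3674.55 VLD
3674.55 VLD × 3.4 = 12493.47 ELX
12493.47 ELX × 0.414 = 5172.29658 GLM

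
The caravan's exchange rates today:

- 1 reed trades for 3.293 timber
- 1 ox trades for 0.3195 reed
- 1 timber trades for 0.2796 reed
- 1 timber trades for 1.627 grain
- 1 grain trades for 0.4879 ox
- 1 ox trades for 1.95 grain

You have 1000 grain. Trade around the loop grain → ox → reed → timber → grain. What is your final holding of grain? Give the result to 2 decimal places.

1000 grain × 0.4879 = 487.9 ox
487.9 ox × 0.3195 = 155.88405 reed
155.88405 reed × 3.293 = 513.32617665 timber
513.32617665 timber × 1.627 = 835.18168940955 grain

835.18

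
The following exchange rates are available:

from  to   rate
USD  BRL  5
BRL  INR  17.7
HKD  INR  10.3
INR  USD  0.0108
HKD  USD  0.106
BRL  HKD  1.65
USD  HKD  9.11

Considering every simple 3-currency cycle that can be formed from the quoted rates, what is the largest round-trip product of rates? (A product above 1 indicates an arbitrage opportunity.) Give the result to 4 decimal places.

HKD→INR→USD→HKD: 10.3 × 0.0108 × 9.11 = 1.01340
BRL→INR→USD→BRL: 17.7 × 0.0108 × 5 = 0.95580
BRL→HKD→USD→BRL: 1.65 × 0.106 × 5 = 0.87450
Maximum is HKD→INR→USD→HKD at 1.0134; arbitrage exists.

1.0134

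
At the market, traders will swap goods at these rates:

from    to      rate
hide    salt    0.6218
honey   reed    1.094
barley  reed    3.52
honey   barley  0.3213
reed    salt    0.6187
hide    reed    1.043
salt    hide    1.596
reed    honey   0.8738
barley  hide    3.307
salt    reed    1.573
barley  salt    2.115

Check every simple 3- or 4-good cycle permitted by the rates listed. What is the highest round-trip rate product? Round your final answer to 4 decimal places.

salt→hide→reed→salt: 1.596 × 1.043 × 0.6187 = 1.02991
barley→reed→honey→barley: 3.52 × 0.8738 × 0.3213 = 0.98825
barley→hide→reed→honey→barley: 3.307 × 1.043 × 0.8738 × 0.3213 = 0.96837
barley→salt→reed→honey→barley: 2.115 × 1.573 × 0.8738 × 0.3213 = 0.93403
Maximum is salt→hide→reed→salt at 1.0299; arbitrage exists.

1.0299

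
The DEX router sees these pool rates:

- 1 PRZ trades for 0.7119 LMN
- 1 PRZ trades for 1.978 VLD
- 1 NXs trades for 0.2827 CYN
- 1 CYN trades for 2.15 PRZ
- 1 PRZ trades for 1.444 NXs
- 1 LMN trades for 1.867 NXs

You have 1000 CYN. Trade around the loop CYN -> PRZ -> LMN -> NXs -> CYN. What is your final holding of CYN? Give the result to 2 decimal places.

807.84

1000 CYN × 2.15 = 2150 PRZ
2150 PRZ × 0.7119 = 1530.585 LMN
1530.585 LMN × 1.867 = 2857.602195 NXs
2857.602195 NXs × 0.2827 = 807.8441405265 CYN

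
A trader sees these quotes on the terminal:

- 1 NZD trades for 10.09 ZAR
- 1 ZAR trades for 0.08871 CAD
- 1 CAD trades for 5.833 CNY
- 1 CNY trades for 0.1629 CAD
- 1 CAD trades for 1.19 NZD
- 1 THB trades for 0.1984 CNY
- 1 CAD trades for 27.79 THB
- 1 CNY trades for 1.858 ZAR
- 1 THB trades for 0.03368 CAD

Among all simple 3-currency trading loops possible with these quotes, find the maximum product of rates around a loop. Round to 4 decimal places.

1.0651

NZD→ZAR→CAD→NZD: 10.09 × 0.08871 × 1.19 = 1.06515
ZAR→CAD→CNY→ZAR: 0.08871 × 5.833 × 1.858 = 0.96141
CNY→CAD→THB→CNY: 0.1629 × 27.79 × 0.1984 = 0.89816
Maximum is NZD→ZAR→CAD→NZD at 1.0651; arbitrage exists.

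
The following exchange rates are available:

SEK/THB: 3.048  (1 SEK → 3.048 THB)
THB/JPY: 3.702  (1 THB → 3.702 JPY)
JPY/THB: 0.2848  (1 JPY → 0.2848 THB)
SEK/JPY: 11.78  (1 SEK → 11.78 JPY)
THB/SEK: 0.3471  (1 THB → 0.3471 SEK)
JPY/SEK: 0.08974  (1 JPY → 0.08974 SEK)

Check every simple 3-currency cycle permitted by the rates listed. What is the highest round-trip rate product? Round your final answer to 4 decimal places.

1.1645

JPY→THB→SEK→JPY: 0.2848 × 0.3471 × 11.78 = 1.16450
JPY→SEK→THB→JPY: 0.08974 × 3.048 × 3.702 = 1.01260
Maximum is JPY→THB→SEK→JPY at 1.1645; arbitrage exists.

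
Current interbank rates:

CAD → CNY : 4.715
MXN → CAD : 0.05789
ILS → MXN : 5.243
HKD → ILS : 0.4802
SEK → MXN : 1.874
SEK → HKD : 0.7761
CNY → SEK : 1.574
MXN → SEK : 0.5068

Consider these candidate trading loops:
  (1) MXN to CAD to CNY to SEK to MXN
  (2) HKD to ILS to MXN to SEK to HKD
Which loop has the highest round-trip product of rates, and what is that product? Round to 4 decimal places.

(1) 0.05789 × 4.715 × 1.574 × 1.874 = 0.80512
(2) 0.4802 × 5.243 × 0.5068 × 0.7761 = 0.99028
Highest is cycle (2) at 0.9903 (≤1, no arbitrage).

0.9903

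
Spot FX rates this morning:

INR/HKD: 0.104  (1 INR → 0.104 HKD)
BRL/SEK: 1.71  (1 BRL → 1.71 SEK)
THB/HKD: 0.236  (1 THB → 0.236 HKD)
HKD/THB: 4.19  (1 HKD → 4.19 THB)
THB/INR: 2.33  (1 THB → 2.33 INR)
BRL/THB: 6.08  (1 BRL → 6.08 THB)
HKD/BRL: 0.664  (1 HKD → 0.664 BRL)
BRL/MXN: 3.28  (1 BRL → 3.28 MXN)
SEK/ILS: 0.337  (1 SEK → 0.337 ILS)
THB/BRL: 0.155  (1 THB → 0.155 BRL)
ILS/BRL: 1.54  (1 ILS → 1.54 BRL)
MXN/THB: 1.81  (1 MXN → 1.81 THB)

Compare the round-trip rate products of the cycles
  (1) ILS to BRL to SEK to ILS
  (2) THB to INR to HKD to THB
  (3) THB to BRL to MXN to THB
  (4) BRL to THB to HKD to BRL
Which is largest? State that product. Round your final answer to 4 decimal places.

1.0153

(1) 1.54 × 1.71 × 0.337 = 0.88746
(2) 2.33 × 0.104 × 4.19 = 1.01532
(3) 0.155 × 3.28 × 1.81 = 0.92020
(4) 6.08 × 0.236 × 0.664 = 0.95276
Highest is cycle (2) at 1.0153 (>1, arbitrage).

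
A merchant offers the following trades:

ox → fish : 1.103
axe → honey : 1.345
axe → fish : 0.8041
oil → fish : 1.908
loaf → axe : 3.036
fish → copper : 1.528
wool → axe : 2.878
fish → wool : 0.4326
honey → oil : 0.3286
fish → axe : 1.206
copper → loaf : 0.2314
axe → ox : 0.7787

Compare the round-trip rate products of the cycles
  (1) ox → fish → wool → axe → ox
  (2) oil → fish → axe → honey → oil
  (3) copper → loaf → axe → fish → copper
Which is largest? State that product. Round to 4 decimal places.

1.0694

(1) 1.103 × 0.4326 × 2.878 × 0.7787 = 1.06936
(2) 1.908 × 1.206 × 1.345 × 0.3286 = 1.01699
(3) 0.2314 × 3.036 × 0.8041 × 1.528 = 0.86317
Highest is cycle (1) at 1.0694 (>1, arbitrage).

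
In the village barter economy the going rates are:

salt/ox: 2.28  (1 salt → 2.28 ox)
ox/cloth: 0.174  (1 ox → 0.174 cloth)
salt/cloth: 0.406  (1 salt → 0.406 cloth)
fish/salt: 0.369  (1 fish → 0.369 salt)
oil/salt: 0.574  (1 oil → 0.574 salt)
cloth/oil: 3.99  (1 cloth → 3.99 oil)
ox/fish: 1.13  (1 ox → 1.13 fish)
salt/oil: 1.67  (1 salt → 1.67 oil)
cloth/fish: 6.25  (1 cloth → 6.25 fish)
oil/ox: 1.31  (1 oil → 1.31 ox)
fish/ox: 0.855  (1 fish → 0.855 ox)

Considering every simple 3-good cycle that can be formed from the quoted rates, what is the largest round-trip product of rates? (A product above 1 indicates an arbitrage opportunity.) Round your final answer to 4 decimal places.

fish→salt→ox→fish: 0.369 × 2.28 × 1.13 = 0.95069
fish→salt→cloth→fish: 0.369 × 0.406 × 6.25 = 0.93634
oil→salt→cloth→oil: 0.574 × 0.406 × 3.99 = 0.92985
fish→ox→cloth→fish: 0.855 × 0.174 × 6.25 = 0.92981
oil→ox→cloth→oil: 1.31 × 0.174 × 3.99 = 0.90948
Maximum is fish→salt→ox→fish at 0.9507; no arbitrage — every cycle loses value.

0.9507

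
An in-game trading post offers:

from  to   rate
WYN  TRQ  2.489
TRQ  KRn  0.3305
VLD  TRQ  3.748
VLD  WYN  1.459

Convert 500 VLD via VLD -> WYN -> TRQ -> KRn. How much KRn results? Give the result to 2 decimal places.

600.10

500 VLD × 1.459 = 729.5 WYN
729.5 WYN × 2.489 = 1815.7255 TRQ
1815.7255 TRQ × 0.3305 = 600.09727775 KRn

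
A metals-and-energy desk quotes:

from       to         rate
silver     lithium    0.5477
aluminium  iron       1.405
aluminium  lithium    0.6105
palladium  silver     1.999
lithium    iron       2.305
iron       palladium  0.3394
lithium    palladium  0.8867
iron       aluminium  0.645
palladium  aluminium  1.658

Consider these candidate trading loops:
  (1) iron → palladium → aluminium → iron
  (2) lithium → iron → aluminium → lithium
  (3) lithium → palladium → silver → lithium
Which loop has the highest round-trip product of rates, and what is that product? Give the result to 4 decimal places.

0.9708

(1) 0.3394 × 1.658 × 1.405 = 0.79063
(2) 2.305 × 0.645 × 0.6105 = 0.90765
(3) 0.8867 × 1.999 × 0.5477 = 0.97081
Highest is cycle (3) at 0.9708 (≤1, no arbitrage).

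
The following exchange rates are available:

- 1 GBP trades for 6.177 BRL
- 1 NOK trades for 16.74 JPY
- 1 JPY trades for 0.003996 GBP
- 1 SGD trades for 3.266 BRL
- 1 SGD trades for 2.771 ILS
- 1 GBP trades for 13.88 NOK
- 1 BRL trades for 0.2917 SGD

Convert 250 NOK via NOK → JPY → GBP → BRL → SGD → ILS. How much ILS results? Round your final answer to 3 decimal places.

250 NOK × 16.74 = 4185 JPY
4185 JPY × 0.003996 = 16.72326 GBP
16.72326 GBP × 6.177 = 103.29957702 BRL
103.29957702 BRL × 0.2917 = 30.132486616734 SGD
30.132486616734 SGD × 2.771 = 83.497120414969914 ILS

83.497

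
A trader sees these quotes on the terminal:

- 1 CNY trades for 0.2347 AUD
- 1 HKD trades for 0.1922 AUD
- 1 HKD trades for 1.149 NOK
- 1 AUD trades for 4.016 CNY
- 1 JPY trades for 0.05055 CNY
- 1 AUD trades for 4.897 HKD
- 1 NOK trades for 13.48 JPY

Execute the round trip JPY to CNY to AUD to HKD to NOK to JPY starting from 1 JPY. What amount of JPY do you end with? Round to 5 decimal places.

1 JPY × 0.05055 = 0.05055 CNY
0.05055 CNY × 0.2347 = 0.011864085 AUD
0.011864085 AUD × 4.897 = 0.058098424245 HKD
0.058098424245 HKD × 1.149 = 0.066755089457505 NOK
0.066755089457505 NOK × 13.48 = 0.8998586058871674 JPY

0.89986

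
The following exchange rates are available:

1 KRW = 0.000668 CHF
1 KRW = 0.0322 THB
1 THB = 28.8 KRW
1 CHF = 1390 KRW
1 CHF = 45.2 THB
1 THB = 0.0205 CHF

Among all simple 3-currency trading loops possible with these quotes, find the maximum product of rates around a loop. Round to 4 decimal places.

CHF→KRW→THB→CHF: 1390 × 0.0322 × 0.0205 = 0.91754
CHF→THB→KRW→CHF: 45.2 × 28.8 × 0.000668 = 0.86958
Maximum is CHF→KRW→THB→CHF at 0.9175; no arbitrage — every cycle loses value.

0.9175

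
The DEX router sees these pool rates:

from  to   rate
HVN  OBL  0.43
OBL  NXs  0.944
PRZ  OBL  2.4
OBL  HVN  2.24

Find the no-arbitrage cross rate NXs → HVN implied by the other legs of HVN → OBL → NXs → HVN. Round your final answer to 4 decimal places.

2.4635

Known legs of the cycle: 0.43 × 0.944 = 0.40592
For no arbitrage the full-cycle product must be 1, so the missing rate is 1 / 0.40592 ≈ 2.463540.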